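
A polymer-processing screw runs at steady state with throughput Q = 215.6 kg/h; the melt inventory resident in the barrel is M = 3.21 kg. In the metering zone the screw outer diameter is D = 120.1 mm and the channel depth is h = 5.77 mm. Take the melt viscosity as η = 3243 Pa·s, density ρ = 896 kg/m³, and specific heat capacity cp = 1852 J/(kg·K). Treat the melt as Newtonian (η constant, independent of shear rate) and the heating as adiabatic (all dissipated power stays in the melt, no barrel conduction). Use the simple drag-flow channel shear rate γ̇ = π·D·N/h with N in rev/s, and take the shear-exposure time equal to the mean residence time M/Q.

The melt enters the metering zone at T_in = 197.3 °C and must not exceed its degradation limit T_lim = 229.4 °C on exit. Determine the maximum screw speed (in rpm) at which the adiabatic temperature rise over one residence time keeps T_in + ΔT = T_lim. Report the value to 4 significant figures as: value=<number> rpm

Convert throughput: Q = 215.6 kg/h = 215.6/3600 = 0.0598889 kg/s
t_res = M / Q_s = 3.21 / 0.0598889 = 53.5993 s
Convert to metres: D = 0.1201 m, h = 0.00577 m
Allowable rise: ΔT_a = T_lim − T_in = 229.4 − 197.3 = 32.1 K
γ̇_max² = ΔT_a·ρ·cp/(η·t_res) = 32.1·896·1852/(3243·53.5993) = 306.442 s⁻²
γ̇_max = √306.442 = 17.5055 s⁻¹
Solve γ̇ = πDN/h for N: N_max = γ̇_max·h/(π·D) = 17.5055 × 0.00577 / (π × 0.1201) = 0.267705 rev/s = 16.0623 rpm

value=16.06 rpm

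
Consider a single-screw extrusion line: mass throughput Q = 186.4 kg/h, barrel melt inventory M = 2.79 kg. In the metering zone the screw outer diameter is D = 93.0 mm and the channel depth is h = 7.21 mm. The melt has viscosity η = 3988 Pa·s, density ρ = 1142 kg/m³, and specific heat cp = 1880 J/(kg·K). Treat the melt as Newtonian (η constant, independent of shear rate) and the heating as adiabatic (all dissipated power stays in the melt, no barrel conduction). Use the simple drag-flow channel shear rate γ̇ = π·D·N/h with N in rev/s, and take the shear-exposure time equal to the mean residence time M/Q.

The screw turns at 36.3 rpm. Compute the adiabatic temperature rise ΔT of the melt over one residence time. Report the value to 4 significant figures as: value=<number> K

Convert throughput: Q = 186.4 kg/h = 186.4/3600 = 0.0517778 kg/s
Mean residence time: t_res = M/Q_s = 2.79 kg / 0.0517778 kg/s = 53.8841 s
Geometry in metres: D = 93.0 mm → 0.093 m, h = 7.21 mm → 0.00721 m; screw speed N = 36.3 rpm = 0.605 rev/s
γ̇ = π·D·N / h = π · 0.093 · 0.605 / 0.00721 = 24.5162 s⁻¹
Adiabatic rise: ΔT = η γ̇² t_res / (ρ cp) = 3988·(24.5162)²·53.8841 / (1142·1880) = 60.1586 K

value=60.16 K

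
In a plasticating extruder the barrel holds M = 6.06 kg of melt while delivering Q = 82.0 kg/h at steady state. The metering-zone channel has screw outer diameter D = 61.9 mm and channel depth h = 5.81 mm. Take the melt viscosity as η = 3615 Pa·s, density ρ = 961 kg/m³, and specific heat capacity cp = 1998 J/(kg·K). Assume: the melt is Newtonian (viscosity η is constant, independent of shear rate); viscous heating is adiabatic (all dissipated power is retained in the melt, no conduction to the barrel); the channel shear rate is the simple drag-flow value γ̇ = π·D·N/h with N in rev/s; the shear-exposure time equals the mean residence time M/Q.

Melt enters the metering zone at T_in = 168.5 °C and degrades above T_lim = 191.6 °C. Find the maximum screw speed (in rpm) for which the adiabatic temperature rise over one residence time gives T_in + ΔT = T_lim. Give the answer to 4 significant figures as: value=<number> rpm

value=12.17 rpm

Convert throughput: Q = 82.0 kg/h = 82.0/3600 = 0.0227778 kg/s
t_res = M / Q_s = 6.06 ÷ 0.0227778 = 266.049 s
Geometry in SI: D = 61.9 mm → 0.0619 m, h = 5.81 mm → 0.00581 m
Allowable rise: ΔT_a = T_lim − T_in = 191.6 − 168.5 = 23.1 K
γ̇_max² = ΔT_a·ρ·cp/(η·t_res) = 23.1·961·1998/(3615·266.049) = 46.117 s⁻²
γ̇_max = √46.117 = 6.79095 s⁻¹
N_max = γ̇_max h / (πD) = 6.79095·0.00581/(π·0.0619) = 0.202893 rev/s → ×60 = 12.1736 rpm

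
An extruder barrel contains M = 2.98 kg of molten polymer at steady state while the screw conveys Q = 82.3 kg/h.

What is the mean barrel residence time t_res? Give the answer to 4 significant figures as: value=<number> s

value=130.4 s

Convert throughput: Q = 82.3 kg/h = 82.3/3600 = 0.0228611 kg/s
Mean residence time: t_res = M/Q_s = 2.98 kg / 0.0228611 kg/s = 130.352 s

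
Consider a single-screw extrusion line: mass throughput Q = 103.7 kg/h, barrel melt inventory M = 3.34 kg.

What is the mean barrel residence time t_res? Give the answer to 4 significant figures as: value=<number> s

Q_s = Q / 3600 = 103.7 / 3600 = 0.0288056 kg/s
t_res = M / Q_s = 3.34 ÷ 0.0288056 = 115.95 s

value=115.9 s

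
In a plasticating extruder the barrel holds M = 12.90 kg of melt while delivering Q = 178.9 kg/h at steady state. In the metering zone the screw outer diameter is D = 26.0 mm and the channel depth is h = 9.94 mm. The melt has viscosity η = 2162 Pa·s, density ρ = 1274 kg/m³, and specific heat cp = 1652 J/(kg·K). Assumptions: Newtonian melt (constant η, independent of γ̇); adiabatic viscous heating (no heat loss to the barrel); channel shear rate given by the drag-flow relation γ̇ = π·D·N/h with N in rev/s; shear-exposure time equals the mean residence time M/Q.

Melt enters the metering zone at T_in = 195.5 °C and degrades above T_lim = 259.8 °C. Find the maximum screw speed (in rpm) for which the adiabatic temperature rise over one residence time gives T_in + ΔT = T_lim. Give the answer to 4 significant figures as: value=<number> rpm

Convert throughput: Q = 178.9 kg/h = 178.9/3600 = 0.0496944 kg/s
t_res = M / Q_s = 12.90 / 0.0496944 = 259.586 s
Geometry in SI: D = 26.0 mm → 0.026 m, h = 9.94 mm → 0.00994 m
ΔT_a = T_lim − T_in = 259.8 − 195.5 = 64.3 K
γ̇_max² = ΔT_a·ρ·cp/(η·t_res) = 64.3·1274·1652/(2162·259.586) = 241.131 s⁻²
γ̇_max = √241.131 = 15.5284 s⁻¹
Solve γ̇ = πDN/h for N: N_max = γ̇_max·h/(π·D) = 15.5284 × 0.00994 / (π × 0.026) = 1.88969 rev/s = 113.381 rpm

value=113.4 rpm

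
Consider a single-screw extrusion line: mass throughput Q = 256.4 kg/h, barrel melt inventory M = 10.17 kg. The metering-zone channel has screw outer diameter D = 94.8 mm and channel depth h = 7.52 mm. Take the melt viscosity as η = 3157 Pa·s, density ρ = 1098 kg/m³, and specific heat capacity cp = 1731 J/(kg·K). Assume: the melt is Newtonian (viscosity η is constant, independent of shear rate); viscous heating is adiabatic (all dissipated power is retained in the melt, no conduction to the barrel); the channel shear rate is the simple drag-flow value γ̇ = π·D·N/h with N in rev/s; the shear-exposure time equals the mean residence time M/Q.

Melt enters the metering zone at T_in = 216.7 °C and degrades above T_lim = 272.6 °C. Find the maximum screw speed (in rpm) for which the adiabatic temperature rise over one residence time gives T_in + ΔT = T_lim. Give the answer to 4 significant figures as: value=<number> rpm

value=23.26 rpm

Throughput in SI: Q_s = 256.4 kg/h ÷ 3600 s/h = 0.0712222 kg/s
t_res = M / Q_s = 10.17 ÷ 0.0712222 = 142.793 s
Convert to metres: D = 0.0948 m, h = 0.00752 m
Allowable rise: ΔT_a = T_lim − T_in = 272.6 − 216.7 = 55.9 K
γ̇_max² = ΔT_a·ρ·cp / (η·t_res) = [55.9 × 1098 × 1731] / [3157 × 142.793] = 235.685 s⁻²
Take the square root: γ̇_max = √(235.685) = 15.352 s⁻¹
Solve γ̇ = πDN/h for N: N_max = γ̇_max·h/(π·D) = 15.352 × 0.00752 / (π × 0.0948) = 0.387637 rev/s = 23.2582 rpm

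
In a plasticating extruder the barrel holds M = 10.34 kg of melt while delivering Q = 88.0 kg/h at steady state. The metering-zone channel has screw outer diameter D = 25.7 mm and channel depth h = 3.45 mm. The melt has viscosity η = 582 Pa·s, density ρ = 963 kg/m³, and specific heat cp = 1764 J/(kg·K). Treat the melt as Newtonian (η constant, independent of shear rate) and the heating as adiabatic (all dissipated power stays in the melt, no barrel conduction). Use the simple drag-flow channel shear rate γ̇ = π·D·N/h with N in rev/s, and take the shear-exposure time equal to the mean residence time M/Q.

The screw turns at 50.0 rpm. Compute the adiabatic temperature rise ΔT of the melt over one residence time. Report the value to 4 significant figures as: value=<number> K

Q_s = Q / 3600 = 88.0 / 3600 = 0.0244444 kg/s
Mean residence time: t_res = M/Q_s = 10.34 kg / 0.0244444 kg/s = 423 s
D = 25.7 mm = 0.0257 m;  h = 3.45 mm = 0.00345 m;  N = 50.0 rpm / 60 = 0.833333 rev/s
Shear rate: γ̇ = πDN/h = π·0.0257·0.833333/0.00345 = 19.5022 s⁻¹
ΔT = η·γ̇²·t_res / (ρ·cp) = 582 · (19.5022)² · 423 / (963 · 1764) = 55.1193 K

value=55.12 K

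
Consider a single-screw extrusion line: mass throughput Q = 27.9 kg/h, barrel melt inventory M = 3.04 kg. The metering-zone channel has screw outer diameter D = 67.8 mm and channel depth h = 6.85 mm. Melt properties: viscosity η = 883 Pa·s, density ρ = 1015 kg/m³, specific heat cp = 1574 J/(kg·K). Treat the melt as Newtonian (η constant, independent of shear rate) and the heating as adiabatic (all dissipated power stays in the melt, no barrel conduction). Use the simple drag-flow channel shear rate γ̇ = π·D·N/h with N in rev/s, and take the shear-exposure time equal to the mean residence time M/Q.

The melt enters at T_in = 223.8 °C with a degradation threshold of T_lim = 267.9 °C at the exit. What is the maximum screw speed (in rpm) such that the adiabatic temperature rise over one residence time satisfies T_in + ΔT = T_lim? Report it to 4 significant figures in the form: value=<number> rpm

value=27.52 rpm

Q_s = Q / 3600 = 27.9 / 3600 = 0.00775 kg/s
t_res = M / Q_s = 3.04 ÷ 0.00775 = 392.258 s
Geometry in SI: D = 67.8 mm → 0.0678 m, h = 6.85 mm → 0.00685 m
ΔT_a = T_lim − T_in = 267.9 − 223.8 = 44.1 K
γ̇_max² = ΔT_a·ρ·cp / (η·t_res) = [44.1 × 1015 × 1574] / [883 × 392.258] = 203.412 s⁻²
γ̇_max = sqrt(203.412) = 14.2623 s⁻¹
Solve γ̇ = πDN/h for N: N_max = γ̇_max·h/(π·D) = 14.2623 × 0.00685 / (π × 0.0678) = 0.458669 rev/s = 27.5201 rpm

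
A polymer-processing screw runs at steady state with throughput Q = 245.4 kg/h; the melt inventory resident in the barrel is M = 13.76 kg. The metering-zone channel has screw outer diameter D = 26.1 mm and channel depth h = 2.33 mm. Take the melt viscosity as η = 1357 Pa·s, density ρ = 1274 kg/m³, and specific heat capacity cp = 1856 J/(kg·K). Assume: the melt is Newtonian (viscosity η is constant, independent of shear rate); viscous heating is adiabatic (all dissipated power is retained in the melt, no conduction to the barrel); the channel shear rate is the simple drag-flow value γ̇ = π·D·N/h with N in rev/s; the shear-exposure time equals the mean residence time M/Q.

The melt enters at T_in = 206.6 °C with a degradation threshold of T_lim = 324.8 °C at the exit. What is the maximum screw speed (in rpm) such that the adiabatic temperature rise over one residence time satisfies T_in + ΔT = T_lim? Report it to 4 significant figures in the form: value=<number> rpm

Q_s = Q / 3600 = 245.4 / 3600 = 0.0681667 kg/s
Mean residence time: t_res = M/Q_s = 13.76 kg / 0.0681667 kg/s = 201.858 s
D = 26.1 mm = 0.0261 m;  h = 2.33 mm = 0.00233 m
ΔT_a = T_lim − T_in = 324.8 °C − 206.6 °C = 118.2 K
γ̇_max² = ΔT_a·ρ·cp/(η·t_res) = 118.2·1274·1856/(1357·201.858) = 1020.33 s⁻²
γ̇_max = sqrt(1020.33) = 31.9425 s⁻¹
N_max = γ̇_max h / (πD) = 31.9425·0.00233/(π·0.0261) = 0.907684 rev/s → ×60 = 54.4611 rpm

value=54.46 rpm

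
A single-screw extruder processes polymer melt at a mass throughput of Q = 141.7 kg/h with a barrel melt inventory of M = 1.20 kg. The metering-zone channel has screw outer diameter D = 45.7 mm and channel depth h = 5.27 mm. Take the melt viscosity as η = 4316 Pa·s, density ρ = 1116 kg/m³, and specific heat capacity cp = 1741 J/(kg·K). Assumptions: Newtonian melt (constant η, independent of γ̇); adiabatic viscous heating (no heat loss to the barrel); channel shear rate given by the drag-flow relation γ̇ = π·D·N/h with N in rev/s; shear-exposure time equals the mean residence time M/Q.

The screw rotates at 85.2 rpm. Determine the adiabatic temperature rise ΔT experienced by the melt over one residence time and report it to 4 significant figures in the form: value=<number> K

Q_s = Q / 3600 = 141.7 / 3600 = 0.0393611 kg/s
t_res = M / Q_s = 1.20 ÷ 0.0393611 = 30.4869 s
Geometry in metres: D = 45.7 mm → 0.0457 m, h = 5.27 mm → 0.00527 m; screw speed N = 85.2 rpm = 1.42 rev/s
Shear rate: γ̇ = πDN/h = π·0.0457·1.42/0.00527 = 38.6851 s⁻¹
ΔT = η·γ̇²·t_res/(ρ·cp) = [4316 × 38.6851² × 30.4869] / [1116 × 1741] = 101.349 K

value=101.3 K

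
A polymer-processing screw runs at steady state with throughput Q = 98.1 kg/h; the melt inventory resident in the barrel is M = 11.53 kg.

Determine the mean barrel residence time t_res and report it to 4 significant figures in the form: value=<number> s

Throughput in SI: Q_s = 98.1 kg/h ÷ 3600 s/h = 0.02725 kg/s
Mean residence time: t_res = M/Q_s = 11.53 kg / 0.02725 kg/s = 423.119 s

value=423.1 s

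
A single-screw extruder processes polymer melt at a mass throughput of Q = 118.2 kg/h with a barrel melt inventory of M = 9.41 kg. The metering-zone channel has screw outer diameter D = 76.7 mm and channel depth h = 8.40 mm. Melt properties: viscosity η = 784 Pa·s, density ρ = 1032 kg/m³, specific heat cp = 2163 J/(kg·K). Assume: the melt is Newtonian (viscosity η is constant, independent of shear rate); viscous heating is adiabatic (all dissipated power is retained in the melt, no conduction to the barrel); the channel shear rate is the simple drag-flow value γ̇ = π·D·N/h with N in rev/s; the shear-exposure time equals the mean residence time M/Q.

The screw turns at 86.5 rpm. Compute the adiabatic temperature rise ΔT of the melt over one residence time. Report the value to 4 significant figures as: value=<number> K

value=172.2 K

Convert throughput: Q = 118.2 kg/h = 118.2/3600 = 0.0328333 kg/s
t_res = M / Q_s = 9.41 / 0.0328333 = 286.599 s
D = 76.7 mm = 0.0767 m;  h = 8.40 mm = 0.0084 m;  N = 86.5 rpm / 60 = 1.44167 rev/s
γ̇ = π·D·N / h = π · 0.0767 · 1.44167 / 0.0084 = 41.3553 s⁻¹
Adiabatic rise: ΔT = η γ̇² t_res / (ρ cp) = 784·(41.3553)²·286.599 / (1032·2163) = 172.154 K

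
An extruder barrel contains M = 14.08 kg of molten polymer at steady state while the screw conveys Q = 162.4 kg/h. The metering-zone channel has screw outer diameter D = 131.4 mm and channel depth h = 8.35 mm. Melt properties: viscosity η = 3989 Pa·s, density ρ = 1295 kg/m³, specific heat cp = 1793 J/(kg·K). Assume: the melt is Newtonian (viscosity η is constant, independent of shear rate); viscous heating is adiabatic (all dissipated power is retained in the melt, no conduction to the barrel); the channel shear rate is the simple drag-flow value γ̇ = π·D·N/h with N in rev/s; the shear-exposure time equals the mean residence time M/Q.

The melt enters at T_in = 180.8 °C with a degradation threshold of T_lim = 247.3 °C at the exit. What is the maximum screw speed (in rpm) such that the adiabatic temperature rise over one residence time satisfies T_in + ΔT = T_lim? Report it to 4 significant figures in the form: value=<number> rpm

Throughput in SI: Q_s = 162.4 kg/h ÷ 3600 s/h = 0.0451111 kg/s
t_res = M / Q_s = 14.08 / 0.0451111 = 312.118 s
Geometry in SI: D = 131.4 mm → 0.1314 m, h = 8.35 mm → 0.00835 m
ΔT_a = T_lim − T_in = 247.3 − 180.8 = 66.5 K
γ̇_max² = ΔT_a·ρ·cp / (η·t_res) = [66.5 × 1295 × 1793] / [3989 × 312.118] = 124.019 s⁻²
γ̇_max = sqrt(124.019) = 11.1364 s⁻¹
N_max = γ̇_max·h / (π·D) = 11.1364 · 0.00835 / (π · 0.1314) = 0.225261 rev/s = 13.5156 rpm

value=13.52 rpm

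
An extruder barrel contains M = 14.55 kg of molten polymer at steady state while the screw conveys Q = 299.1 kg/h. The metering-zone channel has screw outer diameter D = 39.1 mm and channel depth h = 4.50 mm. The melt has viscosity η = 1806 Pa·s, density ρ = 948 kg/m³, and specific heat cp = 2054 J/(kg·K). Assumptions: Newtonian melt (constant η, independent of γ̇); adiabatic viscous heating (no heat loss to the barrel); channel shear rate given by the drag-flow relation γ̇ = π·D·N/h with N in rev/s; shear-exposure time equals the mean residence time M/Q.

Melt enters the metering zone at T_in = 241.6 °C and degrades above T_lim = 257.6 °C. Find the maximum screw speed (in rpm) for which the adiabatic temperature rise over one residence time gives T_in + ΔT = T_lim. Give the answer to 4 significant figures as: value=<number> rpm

Throughput in SI: Q_s = 299.1 kg/h ÷ 3600 s/h = 0.0830833 kg/s
t_res = M / Q_s = 14.55 ÷ 0.0830833 = 175.125 s
Geometry in SI: D = 39.1 mm → 0.0391 m, h = 4.50 mm → 0.0045 m
ΔT_a = T_lim − T_in = 257.6 − 241.6 = 16 K
Invert ΔT = ηγ̇²t_res/(ρcp) for γ̇: γ̇_max² = ΔT_a ρ cp / (η t_res) = 16·948·2054 / (1806·175.125) = 98.5058 s⁻²
γ̇_max = sqrt(98.5058) = 9.92501 s⁻¹
N_max = γ̇_max·h / (π·D) = 9.92501 · 0.0045 / (π · 0.0391) = 0.363594 rev/s = 21.8156 rpm

value=21.82 rpm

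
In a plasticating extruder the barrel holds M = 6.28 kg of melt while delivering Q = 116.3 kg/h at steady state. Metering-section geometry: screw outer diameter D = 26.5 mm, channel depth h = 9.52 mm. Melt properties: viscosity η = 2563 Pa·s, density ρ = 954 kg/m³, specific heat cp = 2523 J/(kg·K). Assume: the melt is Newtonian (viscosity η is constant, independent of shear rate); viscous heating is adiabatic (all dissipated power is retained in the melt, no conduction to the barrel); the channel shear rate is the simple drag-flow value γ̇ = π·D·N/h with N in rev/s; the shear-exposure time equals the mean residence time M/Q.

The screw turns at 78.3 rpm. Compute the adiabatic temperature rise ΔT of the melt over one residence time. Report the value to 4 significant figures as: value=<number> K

value=26.96 K

Convert throughput: Q = 116.3 kg/h = 116.3/3600 = 0.0323056 kg/s
t_res = M / Q_s = 6.28 / 0.0323056 = 194.394 s
Geometry in metres: D = 26.5 mm → 0.0265 m, h = 9.52 mm → 0.00952 m; screw speed N = 78.3 rpm = 1.305 rev/s
Shear rate: γ̇ = πDN/h = π·0.0265·1.305/0.00952 = 11.4122 s⁻¹
ΔT = η·γ̇²·t_res/(ρ·cp) = [2563 × 11.4122² × 194.394] / [954 × 2523] = 26.959 K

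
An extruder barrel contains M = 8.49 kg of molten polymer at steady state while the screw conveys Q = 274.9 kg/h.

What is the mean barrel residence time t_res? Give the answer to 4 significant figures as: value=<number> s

Convert throughput: Q = 274.9 kg/h = 274.9/3600 = 0.0763611 kg/s
Mean residence time: t_res = M/Q_s = 8.49 kg / 0.0763611 kg/s = 111.182 s

value=111.2 s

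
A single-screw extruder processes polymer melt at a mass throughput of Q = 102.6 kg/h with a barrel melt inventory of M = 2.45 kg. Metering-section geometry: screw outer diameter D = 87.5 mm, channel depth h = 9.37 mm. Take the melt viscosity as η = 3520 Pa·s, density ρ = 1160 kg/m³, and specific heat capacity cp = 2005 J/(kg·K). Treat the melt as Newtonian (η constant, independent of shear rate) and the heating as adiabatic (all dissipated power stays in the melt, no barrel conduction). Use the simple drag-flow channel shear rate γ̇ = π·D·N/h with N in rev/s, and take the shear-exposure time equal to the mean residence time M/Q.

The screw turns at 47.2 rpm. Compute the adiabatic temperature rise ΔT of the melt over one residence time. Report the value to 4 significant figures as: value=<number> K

value=69.30 K

Convert throughput: Q = 102.6 kg/h = 102.6/3600 = 0.0285 kg/s
t_res = M / Q_s = 2.45 / 0.0285 = 85.9649 s
D = 87.5 mm = 0.0875 m;  h = 9.37 mm = 0.00937 m;  N = 47.2 rpm / 60 = 0.786667 rev/s
γ̇ = π·D·N / h = π · 0.0875 · 0.786667 / 0.00937 = 23.0786 s⁻¹
ΔT = η·γ̇²·t_res / (ρ·cp) = 3520 · (23.0786)² · 85.9649 / (1160 · 2005) = 69.2962 K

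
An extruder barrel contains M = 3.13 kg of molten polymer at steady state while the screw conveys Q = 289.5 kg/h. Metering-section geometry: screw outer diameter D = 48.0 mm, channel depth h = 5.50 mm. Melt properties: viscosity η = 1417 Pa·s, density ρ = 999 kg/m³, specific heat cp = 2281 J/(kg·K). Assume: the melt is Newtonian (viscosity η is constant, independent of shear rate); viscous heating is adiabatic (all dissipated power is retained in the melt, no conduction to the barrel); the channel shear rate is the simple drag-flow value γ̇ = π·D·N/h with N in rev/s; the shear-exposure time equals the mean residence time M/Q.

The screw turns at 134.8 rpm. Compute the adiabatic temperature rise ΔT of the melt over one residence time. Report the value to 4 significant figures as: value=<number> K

value=91.84 K

Q_s = Q / 3600 = 289.5 / 3600 = 0.0804167 kg/s
t_res = M / Q_s = 3.13 / 0.0804167 = 38.9223 s
D = 48.0 mm = 0.048 m;  h = 5.50 mm = 0.0055 m;  N = 134.8 rpm / 60 = 2.24667 rev/s
Shear rate: γ̇ = πDN/h = π·0.048·2.24667/0.0055 = 61.5981 s⁻¹
ΔT = η·γ̇²·t_res/(ρ·cp) = [1417 × 61.5981² × 38.9223] / [999 × 2281] = 91.8357 K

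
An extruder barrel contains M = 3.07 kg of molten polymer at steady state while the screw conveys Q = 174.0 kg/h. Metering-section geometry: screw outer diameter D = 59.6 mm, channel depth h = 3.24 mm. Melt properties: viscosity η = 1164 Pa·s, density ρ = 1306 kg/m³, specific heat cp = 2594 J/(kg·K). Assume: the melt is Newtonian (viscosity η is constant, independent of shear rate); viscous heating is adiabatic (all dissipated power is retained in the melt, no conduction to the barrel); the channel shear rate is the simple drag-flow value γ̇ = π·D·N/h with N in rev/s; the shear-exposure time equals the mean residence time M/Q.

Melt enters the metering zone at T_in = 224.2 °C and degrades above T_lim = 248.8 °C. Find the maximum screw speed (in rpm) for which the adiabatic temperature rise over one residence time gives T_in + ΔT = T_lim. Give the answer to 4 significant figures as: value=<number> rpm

value=34.86 rpm

Q_s = Q / 3600 = 174.0 / 3600 = 0.0483333 kg/s
t_res = M / Q_s = 3.07 / 0.0483333 = 63.5172 s
D = 59.6 mm = 0.0596 m;  h = 3.24 mm = 0.00324 m
ΔT_a = T_lim − T_in = 248.8 − 224.2 = 24.6 K
Invert ΔT = ηγ̇²t_res/(ρcp) for γ̇: γ̇_max² = ΔT_a ρ cp / (η t_res) = 24.6·1306·2594 / (1164·63.5172) = 1127.21 s⁻²
γ̇_max = √1127.21 = 33.5739 s⁻¹
N_max = γ̇_max h / (πD) = 33.5739·0.00324/(π·0.0596) = 0.580966 rev/s → ×60 = 34.858 rpm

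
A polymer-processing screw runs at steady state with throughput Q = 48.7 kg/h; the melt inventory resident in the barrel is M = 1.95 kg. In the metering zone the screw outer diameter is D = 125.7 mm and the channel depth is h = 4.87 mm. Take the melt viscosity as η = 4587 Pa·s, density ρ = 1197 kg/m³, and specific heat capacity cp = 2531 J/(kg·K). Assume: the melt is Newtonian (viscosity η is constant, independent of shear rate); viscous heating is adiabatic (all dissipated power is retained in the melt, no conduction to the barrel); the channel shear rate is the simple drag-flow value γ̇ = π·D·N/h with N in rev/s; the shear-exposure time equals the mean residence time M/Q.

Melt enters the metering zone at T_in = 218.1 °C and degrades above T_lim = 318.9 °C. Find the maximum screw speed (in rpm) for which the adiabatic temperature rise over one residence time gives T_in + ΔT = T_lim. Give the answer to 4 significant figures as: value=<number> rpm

Throughput in SI: Q_s = 48.7 kg/h ÷ 3600 s/h = 0.0135278 kg/s
t_res = M / Q_s = 1.95 / 0.0135278 = 144.148 s
D = 125.7 mm = 0.1257 m;  h = 4.87 mm = 0.00487 m
Allowable rise: ΔT_a = T_lim − T_in = 318.9 − 218.1 = 100.8 K
Invert ΔT = ηγ̇²t_res/(ρcp) for γ̇: γ̇_max² = ΔT_a ρ cp / (η t_res) = 100.8·1197·2531 / (4587·144.148) = 461.86 s⁻²
Take the square root: γ̇_max = √(461.86) = 21.4909 s⁻¹
Solve γ̇ = πDN/h for N: N_max = γ̇_max·h/(π·D) = 21.4909 × 0.00487 / (π × 0.1257) = 0.265032 rev/s = 15.9019 rpm

value=15.90 rpm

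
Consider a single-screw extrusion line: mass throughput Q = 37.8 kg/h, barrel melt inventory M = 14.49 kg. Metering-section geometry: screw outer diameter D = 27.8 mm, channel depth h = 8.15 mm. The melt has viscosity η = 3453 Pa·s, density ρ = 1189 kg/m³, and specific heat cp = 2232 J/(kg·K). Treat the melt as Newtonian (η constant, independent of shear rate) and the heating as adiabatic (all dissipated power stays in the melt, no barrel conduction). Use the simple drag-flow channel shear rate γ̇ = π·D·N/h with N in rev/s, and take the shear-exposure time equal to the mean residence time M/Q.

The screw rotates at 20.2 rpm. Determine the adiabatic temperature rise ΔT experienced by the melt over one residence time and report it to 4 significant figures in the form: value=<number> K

value=23.37 K

Throughput in SI: Q_s = 37.8 kg/h ÷ 3600 s/h = 0.0105 kg/s
t_res = M / Q_s = 14.49 / 0.0105 = 1380 s
Geometry in metres: D = 27.8 mm → 0.0278 m, h = 8.15 mm → 0.00815 m; screw speed N = 20.2 rpm = 0.336667 rev/s
γ̇ = π D N / h = (π)(0.0278)(0.336667) / 0.00815 = 3.60776 s⁻¹
ΔT = η·γ̇²·t_res / (ρ·cp) = 3453 · (3.60776)² · 1380 / (1189 · 2232) = 23.3708 K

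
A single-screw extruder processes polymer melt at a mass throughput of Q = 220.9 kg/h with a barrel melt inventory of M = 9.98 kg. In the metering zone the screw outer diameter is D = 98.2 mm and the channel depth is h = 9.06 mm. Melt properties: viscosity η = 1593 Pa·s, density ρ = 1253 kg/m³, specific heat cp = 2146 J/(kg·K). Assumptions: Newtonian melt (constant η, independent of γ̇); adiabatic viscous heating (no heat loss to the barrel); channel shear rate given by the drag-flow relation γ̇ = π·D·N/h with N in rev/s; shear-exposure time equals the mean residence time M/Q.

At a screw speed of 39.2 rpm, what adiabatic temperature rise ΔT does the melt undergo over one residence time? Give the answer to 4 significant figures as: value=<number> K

value=47.69 K

Throughput in SI: Q_s = 220.9 kg/h ÷ 3600 s/h = 0.0613611 kg/s
t_res = M / Q_s = 9.98 / 0.0613611 = 162.644 s
D = 98.2 mm = 0.0982 m;  h = 9.06 mm = 0.00906 m;  N = 39.2 rpm / 60 = 0.653333 rev/s
γ̇ = π·D·N / h = π · 0.0982 · 0.653333 / 0.00906 = 22.2468 s⁻¹
ΔT = η·γ̇²·t_res / (ρ·cp) = 1593 · (22.2468)² · 162.644 / (1253 · 2146) = 47.6879 K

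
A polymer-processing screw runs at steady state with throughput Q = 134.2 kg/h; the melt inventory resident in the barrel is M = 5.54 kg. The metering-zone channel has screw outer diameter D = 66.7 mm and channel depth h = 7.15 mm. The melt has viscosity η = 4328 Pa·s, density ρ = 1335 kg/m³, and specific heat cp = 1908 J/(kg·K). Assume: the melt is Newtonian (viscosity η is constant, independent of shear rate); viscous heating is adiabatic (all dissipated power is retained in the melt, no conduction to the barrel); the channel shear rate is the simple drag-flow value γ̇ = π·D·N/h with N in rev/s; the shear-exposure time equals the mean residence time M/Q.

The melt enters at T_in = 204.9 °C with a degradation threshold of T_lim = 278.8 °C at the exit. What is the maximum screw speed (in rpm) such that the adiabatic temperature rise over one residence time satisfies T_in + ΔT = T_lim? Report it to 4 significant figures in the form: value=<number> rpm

Throughput in SI: Q_s = 134.2 kg/h ÷ 3600 s/h = 0.0372778 kg/s
t_res = M / Q_s = 5.54 / 0.0372778 = 148.614 s
D = 66.7 mm = 0.0667 m;  h = 7.15 mm = 0.00715 m
ΔT_a = T_lim − T_in = 278.8 °C − 204.9 °C = 73.9 K
γ̇_max² = ΔT_a·ρ·cp/(η·t_res) = 73.9·1335·1908/(4328·148.614) = 292.656 s⁻²
γ̇_max = sqrt(292.656) = 17.1072 s⁻¹
N_max = γ̇_max·h / (π·D) = 17.1072 · 0.00715 / (π · 0.0667) = 0.583726 rev/s = 35.0235 rpm

value=35.02 rpm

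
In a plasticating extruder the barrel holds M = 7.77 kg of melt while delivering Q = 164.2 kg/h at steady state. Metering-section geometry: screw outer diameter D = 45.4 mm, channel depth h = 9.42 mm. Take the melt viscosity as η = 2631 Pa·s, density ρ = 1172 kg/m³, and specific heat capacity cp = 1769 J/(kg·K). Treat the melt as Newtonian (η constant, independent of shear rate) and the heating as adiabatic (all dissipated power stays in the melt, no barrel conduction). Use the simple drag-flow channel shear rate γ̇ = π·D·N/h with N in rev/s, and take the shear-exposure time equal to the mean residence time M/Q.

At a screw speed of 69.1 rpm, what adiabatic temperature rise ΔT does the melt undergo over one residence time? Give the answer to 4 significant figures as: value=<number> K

value=65.73 K

Convert throughput: Q = 164.2 kg/h = 164.2/3600 = 0.0456111 kg/s
t_res = M / Q_s = 7.77 / 0.0456111 = 170.353 s
Convert to SI: D = 0.0454 m, h = 0.00942 m, N = 69.1/60 = 1.15167 rev/s
γ̇ = π·D·N / h = π · 0.0454 · 1.15167 / 0.00942 = 17.4374 s⁻¹
Adiabatic rise: ΔT = η γ̇² t_res / (ρ cp) = 2631·(17.4374)²·170.353 / (1172·1769) = 65.7323 K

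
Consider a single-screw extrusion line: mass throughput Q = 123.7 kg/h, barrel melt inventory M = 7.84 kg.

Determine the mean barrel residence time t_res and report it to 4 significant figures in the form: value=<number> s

value=228.2 s

Convert throughput: Q = 123.7 kg/h = 123.7/3600 = 0.0343611 kg/s
t_res = M / Q_s = 7.84 / 0.0343611 = 228.165 s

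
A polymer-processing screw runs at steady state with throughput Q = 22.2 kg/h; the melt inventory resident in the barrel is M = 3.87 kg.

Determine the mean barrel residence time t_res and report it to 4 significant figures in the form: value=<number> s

Convert throughput: Q = 22.2 kg/h = 22.2/3600 = 0.00616667 kg/s
Mean residence time: t_res = M/Q_s = 3.87 kg / 0.00616667 kg/s = 627.568 s

value=627.6 s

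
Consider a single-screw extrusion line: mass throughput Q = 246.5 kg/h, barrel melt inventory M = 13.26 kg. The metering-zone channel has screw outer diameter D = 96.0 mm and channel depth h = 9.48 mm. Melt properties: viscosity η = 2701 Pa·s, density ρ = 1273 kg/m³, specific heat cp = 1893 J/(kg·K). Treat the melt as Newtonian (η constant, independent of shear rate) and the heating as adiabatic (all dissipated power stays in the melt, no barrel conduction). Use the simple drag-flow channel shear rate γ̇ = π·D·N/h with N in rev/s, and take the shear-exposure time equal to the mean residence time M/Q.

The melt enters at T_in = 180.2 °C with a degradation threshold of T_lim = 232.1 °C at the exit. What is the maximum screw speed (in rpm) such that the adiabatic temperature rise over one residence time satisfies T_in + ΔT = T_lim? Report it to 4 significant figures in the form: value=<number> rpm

Q_s = Q / 3600 = 246.5 / 3600 = 0.0684722 kg/s
Mean residence time: t_res = M/Q_s = 13.26 kg / 0.0684722 kg/s = 193.655 s
Geometry in SI: D = 96.0 mm → 0.096 m, h = 9.48 mm → 0.00948 m
ΔT_a = T_lim − T_in = 232.1 °C − 180.2 °C = 51.9 K
γ̇_max² = ΔT_a·ρ·cp/(η·t_res) = 51.9·1273·1893/(2701·193.655) = 239.107 s⁻²
γ̇_max = √239.107 = 15.4631 s⁻¹
Solve γ̇ = πDN/h for N: N_max = γ̇_max·h/(π·D) = 15.4631 × 0.00948 / (π × 0.096) = 0.486053 rev/s = 29.1632 rpm

value=29.16 rpm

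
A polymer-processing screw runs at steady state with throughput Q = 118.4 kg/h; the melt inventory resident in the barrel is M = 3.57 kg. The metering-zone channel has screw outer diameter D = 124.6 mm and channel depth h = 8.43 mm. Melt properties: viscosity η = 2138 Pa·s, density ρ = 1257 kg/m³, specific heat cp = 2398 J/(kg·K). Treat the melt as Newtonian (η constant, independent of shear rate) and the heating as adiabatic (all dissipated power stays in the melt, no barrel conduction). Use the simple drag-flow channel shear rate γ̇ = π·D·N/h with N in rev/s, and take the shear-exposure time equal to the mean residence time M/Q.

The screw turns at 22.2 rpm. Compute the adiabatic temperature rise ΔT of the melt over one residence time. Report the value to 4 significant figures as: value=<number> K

Throughput in SI: Q_s = 118.4 kg/h ÷ 3600 s/h = 0.0328889 kg/s
Mean residence time: t_res = M/Q_s = 3.57 kg / 0.0328889 kg/s = 108.547 s
Geometry in metres: D = 124.6 mm → 0.1246 m, h = 8.43 mm → 0.00843 m; screw speed N = 22.2 rpm = 0.37 rev/s
γ̇ = π·D·N / h = π · 0.1246 · 0.37 / 0.00843 = 17.1807 s⁻¹
Adiabatic rise: ΔT = η γ̇² t_res / (ρ cp) = 2138·(17.1807)²·108.547 / (1257·2398) = 22.7262 K

value=22.73 K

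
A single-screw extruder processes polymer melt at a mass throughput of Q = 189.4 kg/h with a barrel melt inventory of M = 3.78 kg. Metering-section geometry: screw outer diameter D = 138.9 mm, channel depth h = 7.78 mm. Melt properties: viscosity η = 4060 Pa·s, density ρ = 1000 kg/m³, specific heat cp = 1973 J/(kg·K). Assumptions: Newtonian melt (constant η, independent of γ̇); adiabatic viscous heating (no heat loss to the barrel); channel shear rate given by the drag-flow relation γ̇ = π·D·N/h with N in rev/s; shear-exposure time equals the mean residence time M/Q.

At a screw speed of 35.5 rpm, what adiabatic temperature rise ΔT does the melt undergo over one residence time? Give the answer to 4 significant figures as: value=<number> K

value=162.8 K

Throughput in SI: Q_s = 189.4 kg/h ÷ 3600 s/h = 0.0526111 kg/s
Mean residence time: t_res = M/Q_s = 3.78 kg / 0.0526111 kg/s = 71.8479 s
Geometry in metres: D = 138.9 mm → 0.1389 m, h = 7.78 mm → 0.00778 m; screw speed N = 35.5 rpm = 0.591667 rev/s
Shear rate: γ̇ = πDN/h = π·0.1389·0.591667/0.00778 = 33.1856 s⁻¹
ΔT = η·γ̇²·t_res / (ρ·cp) = 4060 · (33.1856)² · 71.8479 / (1000 · 1973) = 162.822 K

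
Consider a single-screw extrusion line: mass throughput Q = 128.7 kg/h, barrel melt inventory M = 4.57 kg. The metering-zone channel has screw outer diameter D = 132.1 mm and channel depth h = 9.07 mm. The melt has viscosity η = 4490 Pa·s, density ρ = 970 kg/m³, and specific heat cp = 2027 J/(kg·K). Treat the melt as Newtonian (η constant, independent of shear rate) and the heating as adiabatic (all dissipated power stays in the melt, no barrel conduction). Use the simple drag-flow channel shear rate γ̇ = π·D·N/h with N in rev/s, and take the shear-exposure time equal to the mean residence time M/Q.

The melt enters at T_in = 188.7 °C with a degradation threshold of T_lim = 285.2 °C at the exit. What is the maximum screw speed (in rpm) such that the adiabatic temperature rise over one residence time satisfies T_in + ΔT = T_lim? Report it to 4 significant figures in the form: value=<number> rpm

value=23.84 rpm

Q_s = Q / 3600 = 128.7 / 3600 = 0.03575 kg/s
t_res = M / Q_s = 4.57 ÷ 0.03575 = 127.832 s
Convert to metres: D = 0.1321 m, h = 0.00907 m
ΔT_a = T_lim − T_in = 285.2 − 188.7 = 96.5 K
γ̇_max² = ΔT_a·ρ·cp / (η·t_res) = [96.5 × 970 × 2027] / [4490 × 127.832] = 330.572 s⁻²
γ̇_max = sqrt(330.572) = 18.1816 s⁻¹
N_max = γ̇_max·h / (π·D) = 18.1816 · 0.00907 / (π · 0.1321) = 0.397363 rev/s = 23.8418 rpm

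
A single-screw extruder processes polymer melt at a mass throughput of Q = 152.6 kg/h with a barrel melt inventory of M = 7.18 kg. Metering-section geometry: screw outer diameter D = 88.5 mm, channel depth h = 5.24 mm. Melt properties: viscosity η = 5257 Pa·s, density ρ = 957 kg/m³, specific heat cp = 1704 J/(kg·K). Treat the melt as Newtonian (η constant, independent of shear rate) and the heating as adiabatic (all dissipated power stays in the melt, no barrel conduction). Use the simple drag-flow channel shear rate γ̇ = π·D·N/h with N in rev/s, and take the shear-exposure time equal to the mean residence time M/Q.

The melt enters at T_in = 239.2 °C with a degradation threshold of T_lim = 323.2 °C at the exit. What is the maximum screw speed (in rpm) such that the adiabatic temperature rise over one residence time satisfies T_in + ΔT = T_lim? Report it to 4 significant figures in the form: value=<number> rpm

Convert throughput: Q = 152.6 kg/h = 152.6/3600 = 0.0423889 kg/s
Mean residence time: t_res = M/Q_s = 7.18 kg / 0.0423889 kg/s = 169.384 s
Geometry in SI: D = 88.5 mm → 0.0885 m, h = 5.24 mm → 0.00524 m
ΔT_a = T_lim − T_in = 323.2 − 239.2 = 84 K
γ̇_max² = ΔT_a·ρ·cp/(η·t_res) = 84·957·1704/(5257·169.384) = 153.833 s⁻²
γ̇_max = sqrt(153.833) = 12.403 s⁻¹
N_max = γ̇_max·h / (π·D) = 12.403 · 0.00524 / (π · 0.0885) = 0.233756 rev/s = 14.0254 rpm

value=14.03 rpm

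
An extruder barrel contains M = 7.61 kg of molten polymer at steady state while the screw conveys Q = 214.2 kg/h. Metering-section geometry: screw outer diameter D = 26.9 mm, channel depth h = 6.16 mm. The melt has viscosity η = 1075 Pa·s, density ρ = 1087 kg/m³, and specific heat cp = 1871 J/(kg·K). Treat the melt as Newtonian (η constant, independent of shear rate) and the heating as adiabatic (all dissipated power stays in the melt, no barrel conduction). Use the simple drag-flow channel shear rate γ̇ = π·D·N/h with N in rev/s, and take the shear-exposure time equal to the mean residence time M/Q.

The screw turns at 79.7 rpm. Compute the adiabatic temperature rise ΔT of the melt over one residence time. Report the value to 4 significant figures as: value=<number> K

Q_s = Q / 3600 = 214.2 / 3600 = 0.0595 kg/s
t_res = M / Q_s = 7.61 / 0.0595 = 127.899 s
Convert to SI: D = 0.0269 m, h = 0.00616 m, N = 79.7/60 = 1.32833 rev/s
Shear rate: γ̇ = πDN/h = π·0.0269·1.32833/0.00616 = 18.2234 s⁻¹
ΔT = η·γ̇²·t_res/(ρ·cp) = [1075 × 18.2234² × 127.899] / [1087 × 1871] = 22.4507 K

value=22.45 K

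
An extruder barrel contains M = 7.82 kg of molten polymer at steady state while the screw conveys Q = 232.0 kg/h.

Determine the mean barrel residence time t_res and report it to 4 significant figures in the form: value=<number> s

value=121.3 s

Convert throughput: Q = 232.0 kg/h = 232.0/3600 = 0.0644444 kg/s
t_res = M / Q_s = 7.82 ÷ 0.0644444 = 121.345 s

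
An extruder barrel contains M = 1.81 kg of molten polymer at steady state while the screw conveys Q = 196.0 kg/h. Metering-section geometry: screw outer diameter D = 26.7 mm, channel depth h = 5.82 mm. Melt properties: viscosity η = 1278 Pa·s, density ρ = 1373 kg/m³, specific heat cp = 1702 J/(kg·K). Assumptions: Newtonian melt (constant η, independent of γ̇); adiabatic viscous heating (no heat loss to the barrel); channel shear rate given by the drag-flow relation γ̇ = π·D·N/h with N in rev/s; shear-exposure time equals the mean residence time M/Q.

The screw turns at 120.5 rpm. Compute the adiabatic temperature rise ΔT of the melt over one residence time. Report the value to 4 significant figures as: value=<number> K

value=15.23 K

Convert throughput: Q = 196.0 kg/h = 196.0/3600 = 0.0544444 kg/s
Mean residence time: t_res = M/Q_s = 1.81 kg / 0.0544444 kg/s = 33.2449 s
Geometry in metres: D = 26.7 mm → 0.0267 m, h = 5.82 mm → 0.00582 m; screw speed N = 120.5 rpm = 2.00833 rev/s
γ̇ = π D N / h = (π)(0.0267)(2.00833) / 0.00582 = 28.945 s⁻¹
ΔT = η·γ̇²·t_res / (ρ·cp) = 1278 · (28.945)² · 33.2449 / (1373 · 1702) = 15.2326 K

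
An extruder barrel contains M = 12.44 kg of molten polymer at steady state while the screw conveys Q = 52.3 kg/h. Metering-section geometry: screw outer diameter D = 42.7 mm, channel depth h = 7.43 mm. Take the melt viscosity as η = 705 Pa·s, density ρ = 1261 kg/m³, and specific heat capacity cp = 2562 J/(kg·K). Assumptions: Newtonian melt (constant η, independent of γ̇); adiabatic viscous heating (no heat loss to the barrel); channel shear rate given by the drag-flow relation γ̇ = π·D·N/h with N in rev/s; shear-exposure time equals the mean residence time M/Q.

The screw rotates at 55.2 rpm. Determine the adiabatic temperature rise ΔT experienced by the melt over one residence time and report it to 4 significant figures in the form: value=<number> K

Convert throughput: Q = 52.3 kg/h = 52.3/3600 = 0.0145278 kg/s
t_res = M / Q_s = 12.44 ÷ 0.0145278 = 856.291 s
D = 42.7 mm = 0.0427 m;  h = 7.43 mm = 0.00743 m;  N = 55.2 rpm / 60 = 0.92 rev/s
Shear rate: γ̇ = πDN/h = π·0.0427·0.92/0.00743 = 16.6103 s⁻¹
ΔT = η·γ̇²·t_res/(ρ·cp) = [705 × 16.6103² × 856.291] / [1261 × 2562] = 51.5549 K

value=51.55 K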